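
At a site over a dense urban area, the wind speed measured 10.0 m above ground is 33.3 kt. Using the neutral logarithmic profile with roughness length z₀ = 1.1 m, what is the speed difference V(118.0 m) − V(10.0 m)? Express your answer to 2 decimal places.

37.23 kt

Log law: V₂ = V₁ · ln(z₂/z₀)/ln(z₁/z₀) = 33.3 × 4.6754/2.2073 = 70.5349 kt
ΔV = 70.5349 − 33.3 = 37.2349 kt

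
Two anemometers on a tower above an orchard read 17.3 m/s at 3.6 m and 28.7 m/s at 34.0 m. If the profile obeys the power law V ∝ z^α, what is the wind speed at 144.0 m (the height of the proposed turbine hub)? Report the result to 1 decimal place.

First find α: α = ln(V₂/V₁)/ln(z₂/z₁) = ln(28.7/17.3)/ln(34.0/3.6) = 0.50619/2.24543 = 0.2254
Extrapolate from 34.0 m to 144.0 m: V₃ = 28.7 × (144.0/34.0)^0.2254 = 28.7 × 1.3846 = 39.7376 m/s

39.7 m/s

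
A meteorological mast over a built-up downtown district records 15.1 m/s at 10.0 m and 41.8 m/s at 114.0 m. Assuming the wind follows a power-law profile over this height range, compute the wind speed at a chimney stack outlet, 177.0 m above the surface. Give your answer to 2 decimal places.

50.25 m/s

First find α: α = ln(V₂/V₁)/ln(z₂/z₁) = ln(41.8/15.1)/ln(114.0/10.0) = 1.01820/2.43361 = 0.4184
Extrapolate from 114.0 m to 177.0 m: V₃ = 41.8 × (177.0/114.0)^0.4184 = 41.8 × 1.2021 = 50.2479 m/s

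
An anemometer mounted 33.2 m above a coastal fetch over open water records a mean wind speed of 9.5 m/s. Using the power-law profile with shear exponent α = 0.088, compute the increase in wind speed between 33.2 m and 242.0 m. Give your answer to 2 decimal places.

1.81 m/s

Power law: V₂ = V₁ · (z₂/z₁)^α = 9.5 × (7.2892)^0.088 = 11.3146 m/s
ΔV = 11.3146 − 9.5 = 1.8146 m/s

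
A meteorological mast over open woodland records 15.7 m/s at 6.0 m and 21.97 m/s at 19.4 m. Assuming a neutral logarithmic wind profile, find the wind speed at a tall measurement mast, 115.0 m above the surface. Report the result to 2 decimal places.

31.48 m/s

Log law: V ∝ ln(z/z₀). From the pair, with r = V₁/V₂ = 0.71461,
ln z₀ = (ln z₁ − r·ln z₂)/(1 − r) = (1.7918 − 0.71461×2.9653)/0.28539 = -1.1467 → z₀ = 0.3177 m
V₃ = V₁ · ln(z₃/z₀)/ln(z₁/z₀) = 15.7 × 5.8916/2.9385 = 31.4786 m/s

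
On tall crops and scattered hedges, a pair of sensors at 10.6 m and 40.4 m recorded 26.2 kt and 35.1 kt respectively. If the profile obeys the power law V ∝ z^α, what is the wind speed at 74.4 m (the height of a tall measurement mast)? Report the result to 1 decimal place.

First find α: α = ln(V₂/V₁)/ln(z₂/z₁) = ln(35.1/26.2)/ln(40.4/10.6) = 0.29244/1.33798 = 0.2186
Extrapolate from 40.4 m to 74.4 m: V₃ = 35.1 × (74.4/40.4)^0.2186 = 35.1 × 1.1428 = 40.1116 kt

40.1 kt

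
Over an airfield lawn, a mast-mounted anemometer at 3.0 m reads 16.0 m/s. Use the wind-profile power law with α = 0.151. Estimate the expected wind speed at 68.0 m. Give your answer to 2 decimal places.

Power-law profile: V₂ = V₁ · (z₂/z₁)^α
V₂ = 16.0 × (68.0/3.0)^0.151 = 16.0 × (22.6667)^0.151
    = 16.0 × 1.6020 = 25.6321 m/s

25.63 m/s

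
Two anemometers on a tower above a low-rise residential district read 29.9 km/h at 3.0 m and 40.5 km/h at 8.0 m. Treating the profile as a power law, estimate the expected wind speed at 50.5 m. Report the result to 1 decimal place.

71.6 km/h

First find α: α = ln(V₂/V₁)/ln(z₂/z₁) = ln(40.5/29.9)/ln(8.0/3.0) = 0.30344/0.98083 = 0.3094
Extrapolate from 8.0 m to 50.5 m: V₃ = 40.5 × (50.5/8.0)^0.3094 = 40.5 × 1.7683 = 71.6171 km/h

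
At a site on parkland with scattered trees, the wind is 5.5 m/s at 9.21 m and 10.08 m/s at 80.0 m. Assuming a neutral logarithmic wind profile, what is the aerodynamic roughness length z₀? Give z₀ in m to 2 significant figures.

Log law: V(z) ∝ ln(z/z₀). With r = V₁/V₂ = 5.5/10.08 = 0.54563,
r · ln(z₂/z₀) = ln(z₁/z₀) ⇒ ln z₀ = (ln z₁ − r·ln z₂)/(1 − r)
ln z₀ = (2.22029 − 0.54563×4.38203) / 0.45437 = -0.3757
z₀ = exp(-0.3757) = 0.6868 m

z₀ ≈ 0.69 m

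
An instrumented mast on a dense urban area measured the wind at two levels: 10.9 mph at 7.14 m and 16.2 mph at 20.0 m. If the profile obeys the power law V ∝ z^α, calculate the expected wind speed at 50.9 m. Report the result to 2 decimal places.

First find α: α = ln(V₂/V₁)/ln(z₂/z₁) = ln(16.2/10.9)/ln(20.0/7.14) = 0.39625/1.03002 = 0.3847
Extrapolate from 20.0 m to 50.9 m: V₃ = 16.2 × (50.9/20.0)^0.3847 = 16.2 × 1.4324 = 23.2051 mph

23.21 mph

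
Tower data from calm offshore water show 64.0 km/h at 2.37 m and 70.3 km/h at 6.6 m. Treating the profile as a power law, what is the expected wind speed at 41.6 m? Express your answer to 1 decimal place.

83.2 km/h

First find α: α = ln(V₂/V₁)/ln(z₂/z₁) = ln(70.3/64.0)/ln(6.6/2.37) = 0.09389/1.02418 = 0.0917
Extrapolate from 6.6 m to 41.6 m: V₃ = 70.3 × (41.6/6.6)^0.0917 = 70.3 × 1.1838 = 83.2246 km/h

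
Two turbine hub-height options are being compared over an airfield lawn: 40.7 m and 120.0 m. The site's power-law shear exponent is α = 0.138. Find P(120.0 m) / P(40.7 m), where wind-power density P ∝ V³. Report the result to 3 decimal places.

Speed ratio: V_B/V_A = (z_B/z_A)^α = (120.0/40.7)^0.138 = (2.9484)^0.138 = 1.16092
Power-density ratio: P_B/P_A = (V_B/V_A)³ = (1.16092)³ = 1.56462

1.565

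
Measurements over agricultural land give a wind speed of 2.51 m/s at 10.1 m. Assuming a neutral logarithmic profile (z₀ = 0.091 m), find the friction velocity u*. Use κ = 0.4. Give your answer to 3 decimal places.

u* ≈ 0.213 m/s

Log law: V(z) = (u*/κ) · ln(z/z₀) ⇒ u* = κ · V / ln(z/z₀)
u* = 0.4 × 2.51 / ln(10.1/0.091) = 0.4 × 2.51 / 4.7094
   = 1.0040 / 4.7094 = 0.2132 m/s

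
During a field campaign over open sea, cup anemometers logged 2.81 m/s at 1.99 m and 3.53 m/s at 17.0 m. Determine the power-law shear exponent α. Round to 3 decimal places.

α ≈ 0.106

Power law: V₂/V₁ = (z₂/z₁)^α ⇒ α = ln(V₂/V₁) / ln(z₂/z₁)
α = ln(3.53/2.81) / ln(17.0/1.99) = ln(1.2562) / ln(8.5427)
  = 0.22811 / 2.14508 = 0.10634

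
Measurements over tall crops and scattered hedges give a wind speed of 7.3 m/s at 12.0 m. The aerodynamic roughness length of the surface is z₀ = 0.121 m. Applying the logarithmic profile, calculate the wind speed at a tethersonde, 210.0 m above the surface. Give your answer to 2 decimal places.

Log law: V(z) ∝ ln(z/z₀), so V₂/V₁ = ln(z₂/z₀) / ln(z₁/z₀).
ln(210.0/0.121) = 7.4591, ln(12.0/0.121) = 4.5969
V₂ = 7.3 × 7.4591/4.5969 = 7.3 × 1.6226 = 11.8453 m/s

11.85 m/s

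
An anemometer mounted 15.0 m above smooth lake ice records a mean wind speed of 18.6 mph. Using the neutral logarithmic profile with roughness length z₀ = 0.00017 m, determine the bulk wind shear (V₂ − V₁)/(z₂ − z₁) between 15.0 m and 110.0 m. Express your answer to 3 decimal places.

0.034 mph/m

Log law: V₂ = V₁ · ln(z₂/z₀)/ln(z₁/z₀) = 18.6 × 13.3802/11.3878 = 21.8543 mph
ΔV/Δz = (21.8543 − 18.6)/(110.0 − 15.0) = 3.2543/95.0000 = 0.03426 mph/m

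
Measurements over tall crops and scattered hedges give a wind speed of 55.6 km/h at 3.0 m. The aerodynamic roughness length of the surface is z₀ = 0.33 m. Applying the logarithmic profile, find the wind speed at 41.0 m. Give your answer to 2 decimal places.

121.47 km/h

Log law: V(z) ∝ ln(z/z₀), so V₂/V₁ = ln(z₂/z₀) / ln(z₁/z₀).
ln(41.0/0.33) = 4.8222, ln(3.0/0.33) = 2.2073
V₂ = 55.6 × 4.8222/2.2073 = 55.6 × 2.1847 = 121.4693 km/h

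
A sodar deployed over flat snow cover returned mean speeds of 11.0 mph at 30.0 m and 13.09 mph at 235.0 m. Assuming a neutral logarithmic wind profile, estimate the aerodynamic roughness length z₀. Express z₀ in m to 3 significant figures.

Log law: V(z) ∝ ln(z/z₀). With r = V₁/V₂ = 11.0/13.09 = 0.84034,
r · ln(z₂/z₀) = ln(z₁/z₀) ⇒ ln z₀ = (ln z₁ − r·ln z₂)/(1 − r)
ln z₀ = (3.40120 − 0.84034×5.45959) / 0.15966 = -7.4324
z₀ = exp(-7.4324) = 0.0005918 m

z₀ ≈ 0.000592 m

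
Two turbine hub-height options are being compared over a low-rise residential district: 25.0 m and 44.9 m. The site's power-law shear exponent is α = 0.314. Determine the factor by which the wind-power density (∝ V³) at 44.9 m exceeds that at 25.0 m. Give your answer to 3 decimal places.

Speed ratio: V_B/V_A = (z_B/z_A)^α = (44.9/25.0)^0.314 = (1.7960)^0.314 = 1.20186
Power-density ratio: P_B/P_A = (V_B/V_A)³ = (1.20186)³ = 1.73603

1.736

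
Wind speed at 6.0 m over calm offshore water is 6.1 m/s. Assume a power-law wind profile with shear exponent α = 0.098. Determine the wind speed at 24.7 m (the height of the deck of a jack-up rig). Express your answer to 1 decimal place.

Power-law profile: V₂ = V₁ · (z₂/z₁)^α
V₂ = 6.1 × (24.7/6.0)^0.098 = 6.1 × (4.1167)^0.098
    = 6.1 × 1.1487 = 7.0074 m/s

7.0 m/s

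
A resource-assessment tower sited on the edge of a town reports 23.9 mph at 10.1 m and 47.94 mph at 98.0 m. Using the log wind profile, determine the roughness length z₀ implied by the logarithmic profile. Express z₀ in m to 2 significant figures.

z₀ ≈ 1.1 m

Log law: V(z) ∝ ln(z/z₀). With r = V₁/V₂ = 23.9/47.94 = 0.49854,
r · ln(z₂/z₀) = ln(z₁/z₀) ⇒ ln z₀ = (ln z₁ − r·ln z₂)/(1 − r)
ln z₀ = (2.31254 − 0.49854×4.58497) / 0.50146 = 0.0533
z₀ = exp(0.0533) = 1.055 m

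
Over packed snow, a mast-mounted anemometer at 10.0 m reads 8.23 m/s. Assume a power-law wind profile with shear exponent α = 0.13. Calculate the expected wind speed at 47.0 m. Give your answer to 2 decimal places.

10.06 m/s

Power-law profile: V₂ = V₁ · (z₂/z₁)^α
V₂ = 8.23 × (47.0/10.0)^0.13 = 8.23 × (4.7000)^0.13
    = 8.23 × 1.2228 = 10.0640 m/s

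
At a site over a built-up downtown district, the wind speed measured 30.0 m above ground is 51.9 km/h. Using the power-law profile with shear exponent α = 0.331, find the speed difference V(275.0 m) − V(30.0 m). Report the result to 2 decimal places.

Power law: V₂ = V₁ · (z₂/z₁)^α = 51.9 × (9.1667)^0.331 = 108.0586 km/h
ΔV = 108.0586 − 51.9 = 56.1586 km/h

56.16 km/h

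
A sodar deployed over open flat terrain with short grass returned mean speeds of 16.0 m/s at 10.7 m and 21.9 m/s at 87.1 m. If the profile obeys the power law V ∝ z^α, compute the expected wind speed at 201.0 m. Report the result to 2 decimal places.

First find α: α = ln(V₂/V₁)/ln(z₂/z₁) = ln(21.9/16.0)/ln(87.1/10.7) = 0.31390/2.09681 = 0.1497
Extrapolate from 87.1 m to 201.0 m: V₃ = 21.9 × (201.0/87.1)^0.1497 = 21.9 × 1.1334 = 24.8206 m/s

24.82 m/s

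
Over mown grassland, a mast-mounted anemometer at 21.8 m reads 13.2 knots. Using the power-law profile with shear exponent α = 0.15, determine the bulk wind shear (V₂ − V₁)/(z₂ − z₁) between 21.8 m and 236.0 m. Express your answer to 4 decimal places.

Power law: V₂ = V₁ · (z₂/z₁)^α = 13.2 × (10.8257)^0.15 = 18.8687 knots
ΔV/Δz = (18.8687 − 13.2)/(236.0 − 21.8) = 5.6687/214.2000 = 0.02646 knots/m

0.0265 knots/m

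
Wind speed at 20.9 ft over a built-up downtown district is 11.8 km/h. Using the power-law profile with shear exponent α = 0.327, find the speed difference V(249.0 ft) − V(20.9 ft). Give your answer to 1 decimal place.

Power law: V₂ = V₁ · (z₂/z₁)^α = 11.8 × (11.9139)^0.327 = 26.5309 km/h
ΔV = 26.5309 − 11.8 = 14.7309 km/h

14.7 km/h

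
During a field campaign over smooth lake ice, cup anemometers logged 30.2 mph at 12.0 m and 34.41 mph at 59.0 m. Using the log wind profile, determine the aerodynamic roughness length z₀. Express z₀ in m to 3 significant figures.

z₀ ≈ 0.000131 m

Log law: V(z) ∝ ln(z/z₀). With r = V₁/V₂ = 30.2/34.41 = 0.87765,
r · ln(z₂/z₀) = ln(z₁/z₀) ⇒ ln z₀ = (ln z₁ − r·ln z₂)/(1 − r)
ln z₀ = (2.48491 − 0.87765×4.07754) / 0.12235 = -8.9397
z₀ = exp(-8.9397) = 0.0001311 m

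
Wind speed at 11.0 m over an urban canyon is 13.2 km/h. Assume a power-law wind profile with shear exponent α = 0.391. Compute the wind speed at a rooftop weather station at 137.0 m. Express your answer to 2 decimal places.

35.39 km/h

Power-law profile: V₂ = V₁ · (z₂/z₁)^α
V₂ = 13.2 × (137.0/11.0)^0.391 = 13.2 × (12.4545)^0.391
    = 13.2 × 2.6809 = 35.3873 km/h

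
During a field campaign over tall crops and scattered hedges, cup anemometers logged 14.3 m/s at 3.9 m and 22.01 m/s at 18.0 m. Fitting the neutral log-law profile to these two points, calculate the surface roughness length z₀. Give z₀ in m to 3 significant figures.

z₀ ≈ 0.229 m

Log law: V(z) ∝ ln(z/z₀). With r = V₁/V₂ = 14.3/22.01 = 0.64970,
r · ln(z₂/z₀) = ln(z₁/z₀) ⇒ ln z₀ = (ln z₁ − r·ln z₂)/(1 − r)
ln z₀ = (1.36098 − 0.64970×2.89037) / 0.35030 = -1.4756
z₀ = exp(-1.4756) = 0.2286 m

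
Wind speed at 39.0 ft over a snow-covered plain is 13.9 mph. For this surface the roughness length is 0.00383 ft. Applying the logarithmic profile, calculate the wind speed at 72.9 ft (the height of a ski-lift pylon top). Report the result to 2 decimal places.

Log law: V(z) ∝ ln(z/z₀), so V₂/V₁ = ln(z₂/z₀) / ln(z₁/z₀).
ln(72.9/0.00383) = 9.8540, ln(39.0/0.00383) = 9.2285
V₂ = 13.9 × 9.8540/9.2285 = 13.9 × 1.0678 = 14.8422 mph

14.84 mph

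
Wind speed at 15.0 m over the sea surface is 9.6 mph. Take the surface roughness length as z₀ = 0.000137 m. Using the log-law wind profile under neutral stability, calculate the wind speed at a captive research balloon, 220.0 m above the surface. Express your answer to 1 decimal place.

11.8 mph

Log law: V(z) ∝ ln(z/z₀), so V₂/V₁ = ln(z₂/z₀) / ln(z₁/z₀).
ln(220.0/0.000137) = 14.2892, ln(15.0/0.000137) = 11.6036
V₂ = 9.6 × 14.2892/11.6036 = 9.6 × 1.2314 = 11.8219 mph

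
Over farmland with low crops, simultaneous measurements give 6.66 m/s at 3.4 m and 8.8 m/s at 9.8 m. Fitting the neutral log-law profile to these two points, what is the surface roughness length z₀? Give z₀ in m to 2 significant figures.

Log law: V(z) ∝ ln(z/z₀). With r = V₁/V₂ = 6.66/8.8 = 0.75682,
r · ln(z₂/z₀) = ln(z₁/z₀) ⇒ ln z₀ = (ln z₁ − r·ln z₂)/(1 − r)
ln z₀ = (1.22378 − 0.75682×2.28238) / 0.24318 = -2.0708
z₀ = exp(-2.0708) = 0.1261 m

z₀ ≈ 0.13 m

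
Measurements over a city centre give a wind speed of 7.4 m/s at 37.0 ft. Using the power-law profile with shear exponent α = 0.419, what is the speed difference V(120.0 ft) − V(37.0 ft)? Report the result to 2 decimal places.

4.72 m/s

Power law: V₂ = V₁ · (z₂/z₁)^α = 7.4 × (3.2432)^0.419 = 12.1152 m/s
ΔV = 12.1152 − 7.4 = 4.7152 m/s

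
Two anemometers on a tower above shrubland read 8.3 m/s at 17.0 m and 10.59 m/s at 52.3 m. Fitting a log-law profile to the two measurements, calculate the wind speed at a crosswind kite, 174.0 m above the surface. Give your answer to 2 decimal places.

Log law: V ∝ ln(z/z₀). From the pair, with r = V₁/V₂ = 0.78376,
ln z₀ = (ln z₁ − r·ln z₂)/(1 − r) = (2.8332 − 0.78376×3.9570)/0.21624 = -1.2399 → z₀ = 0.2894 m
V₃ = V₁ · ln(z₃/z₀)/ln(z₁/z₀) = 8.3 × 6.3989/4.0731 = 13.0395 m/s

13.04 m/s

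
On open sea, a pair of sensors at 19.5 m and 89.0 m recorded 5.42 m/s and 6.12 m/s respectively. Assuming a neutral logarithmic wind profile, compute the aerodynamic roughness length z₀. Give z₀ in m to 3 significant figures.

z₀ ≈ 0.000153 m

Log law: V(z) ∝ ln(z/z₀). With r = V₁/V₂ = 5.42/6.12 = 0.88562,
r · ln(z₂/z₀) = ln(z₁/z₀) ⇒ ln z₀ = (ln z₁ − r·ln z₂)/(1 − r)
ln z₀ = (2.97041 − 0.88562×4.48864) / 0.11438 = -8.7850
z₀ = exp(-8.7850) = 0.0001530 m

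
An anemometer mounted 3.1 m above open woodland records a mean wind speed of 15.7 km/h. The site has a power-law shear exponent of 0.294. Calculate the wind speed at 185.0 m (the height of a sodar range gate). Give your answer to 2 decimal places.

52.24 km/h

Power-law profile: V₂ = V₁ · (z₂/z₁)^α
V₂ = 15.7 × (185.0/3.1)^0.294 = 15.7 × (59.6774)^0.294
    = 15.7 × 3.3273 = 52.2382 km/h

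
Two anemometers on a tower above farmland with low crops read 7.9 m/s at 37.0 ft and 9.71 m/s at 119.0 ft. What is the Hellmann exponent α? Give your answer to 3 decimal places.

Power law: V₂/V₁ = (z₂/z₁)^α ⇒ α = ln(V₂/V₁) / ln(z₂/z₁)
α = ln(9.71/7.9) / ln(119.0/37.0) = ln(1.2291) / ln(3.2162)
  = 0.20629 / 1.16821 = 0.17659

α ≈ 0.177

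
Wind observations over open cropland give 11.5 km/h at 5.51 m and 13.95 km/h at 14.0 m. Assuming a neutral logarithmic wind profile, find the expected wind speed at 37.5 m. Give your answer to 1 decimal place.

16.5 km/h

Log law: V ∝ ln(z/z₀). From the pair, with r = V₁/V₂ = 0.82437,
ln z₀ = (ln z₁ − r·ln z₂)/(1 − r) = (1.7066 − 0.82437×2.6391)/0.17563 = -2.6704 → z₀ = 0.06922 m
V₃ = V₁ · ln(z₃/z₀)/ln(z₁/z₀) = 11.5 × 6.2948/4.3770 = 16.5387 km/h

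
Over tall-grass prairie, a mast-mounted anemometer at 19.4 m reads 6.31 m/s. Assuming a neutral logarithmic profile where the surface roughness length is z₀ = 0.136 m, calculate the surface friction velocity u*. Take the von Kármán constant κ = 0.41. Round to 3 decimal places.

u* ≈ 0.522 m/s

Log law: V(z) = (u*/κ) · ln(z/z₀) ⇒ u* = κ · V / ln(z/z₀)
u* = 0.41 × 6.31 / ln(19.4/0.136) = 0.41 × 6.31 / 4.9604
   = 2.5871 / 4.9604 = 0.5216 m/s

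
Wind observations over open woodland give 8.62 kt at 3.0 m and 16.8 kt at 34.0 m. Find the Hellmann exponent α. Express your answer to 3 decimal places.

Power law: V₂/V₁ = (z₂/z₁)^α ⇒ α = ln(V₂/V₁) / ln(z₂/z₁)
α = ln(16.8/8.62) / ln(34.0/3.0) = ln(1.9490) / ln(11.3333)
  = 0.66729 / 2.42775 = 0.27486

α ≈ 0.275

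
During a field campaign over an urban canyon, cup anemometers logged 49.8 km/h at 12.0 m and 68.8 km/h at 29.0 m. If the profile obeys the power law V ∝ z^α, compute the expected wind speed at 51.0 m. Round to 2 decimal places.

84.60 km/h

First find α: α = ln(V₂/V₁)/ln(z₂/z₁) = ln(68.8/49.8)/ln(29.0/12.0) = 0.32319/0.88239 = 0.3663
Extrapolate from 29.0 m to 51.0 m: V₃ = 68.8 × (51.0/29.0)^0.3663 = 68.8 × 1.2297 = 84.6032 km/h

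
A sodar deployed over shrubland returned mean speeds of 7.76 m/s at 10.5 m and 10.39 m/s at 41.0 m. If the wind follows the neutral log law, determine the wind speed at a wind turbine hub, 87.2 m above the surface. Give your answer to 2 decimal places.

Log law: V ∝ ln(z/z₀). From the pair, with r = V₁/V₂ = 0.74687,
ln z₀ = (ln z₁ − r·ln z₂)/(1 − r) = (2.3514 − 0.74687×3.7136)/0.25313 = -1.6679 → z₀ = 0.1886 m
V₃ = V₁ · ln(z₃/z₀)/ln(z₁/z₀) = 7.76 × 6.1361/4.0193 = 11.8470 m/s

11.85 m/s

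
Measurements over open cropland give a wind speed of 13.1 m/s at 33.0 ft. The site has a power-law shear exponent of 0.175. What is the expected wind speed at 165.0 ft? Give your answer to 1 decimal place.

Power-law profile: V₂ = V₁ · (z₂/z₁)^α
V₂ = 13.1 × (165.0/33.0)^0.175 = 13.1 × (5.0000)^0.175
    = 13.1 × 1.3253 = 17.3617 m/s

17.4 m/s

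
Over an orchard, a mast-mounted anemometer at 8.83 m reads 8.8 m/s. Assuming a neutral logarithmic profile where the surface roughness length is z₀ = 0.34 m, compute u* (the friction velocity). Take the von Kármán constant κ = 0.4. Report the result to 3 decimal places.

Log law: V(z) = (u*/κ) · ln(z/z₀) ⇒ u* = κ · V / ln(z/z₀)
u* = 0.4 × 8.8 / ln(8.83/0.34) = 0.4 × 8.8 / 3.2570
   = 3.5200 / 3.2570 = 1.0808 m/s

u* ≈ 1.081 m/s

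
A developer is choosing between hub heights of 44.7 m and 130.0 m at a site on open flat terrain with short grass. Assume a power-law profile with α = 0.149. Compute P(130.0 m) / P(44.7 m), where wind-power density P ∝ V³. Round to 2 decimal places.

Speed ratio: V_B/V_A = (z_B/z_A)^α = (130.0/44.7)^0.149 = (2.9083)^0.149 = 1.17242
Power-density ratio: P_B/P_A = (V_B/V_A)³ = (1.17242)³ = 1.61156

1.61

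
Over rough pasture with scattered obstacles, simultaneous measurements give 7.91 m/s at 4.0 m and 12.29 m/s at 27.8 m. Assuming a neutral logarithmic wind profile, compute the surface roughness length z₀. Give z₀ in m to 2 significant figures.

Log law: V(z) ∝ ln(z/z₀). With r = V₁/V₂ = 7.91/12.29 = 0.64361,
r · ln(z₂/z₀) = ln(z₁/z₀) ⇒ ln z₀ = (ln z₁ − r·ln z₂)/(1 − r)
ln z₀ = (1.38629 − 0.64361×3.32504) / 0.35639 = -2.1149
z₀ = exp(-2.1149) = 0.1206 m

z₀ ≈ 0.12 m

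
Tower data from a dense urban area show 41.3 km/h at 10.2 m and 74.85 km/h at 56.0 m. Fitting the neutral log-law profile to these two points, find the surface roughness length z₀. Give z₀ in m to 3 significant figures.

Log law: V(z) ∝ ln(z/z₀). With r = V₁/V₂ = 41.3/74.85 = 0.55177,
r · ln(z₂/z₀) = ln(z₁/z₀) ⇒ ln z₀ = (ln z₁ − r·ln z₂)/(1 − r)
ln z₀ = (2.32239 − 0.55177×4.02535) / 0.44823 = 0.2260
z₀ = exp(0.2260) = 1.254 m

z₀ ≈ 1.25 m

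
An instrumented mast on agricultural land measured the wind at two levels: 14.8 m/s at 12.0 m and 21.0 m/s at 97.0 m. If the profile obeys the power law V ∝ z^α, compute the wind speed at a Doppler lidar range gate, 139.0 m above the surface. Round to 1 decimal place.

First find α: α = ln(V₂/V₁)/ln(z₂/z₁) = ln(21.0/14.8)/ln(97.0/12.0) = 0.34990/2.08980 = 0.1674
Extrapolate from 97.0 m to 139.0 m: V₃ = 21.0 × (139.0/97.0)^0.1674 = 21.0 × 1.0621 = 22.3038 m/s

22.3 m/s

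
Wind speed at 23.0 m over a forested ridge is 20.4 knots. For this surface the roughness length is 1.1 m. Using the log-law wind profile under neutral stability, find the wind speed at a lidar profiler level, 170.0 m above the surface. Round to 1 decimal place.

33.8 knots

Log law: V(z) ∝ ln(z/z₀), so V₂/V₁ = ln(z₂/z₀) / ln(z₁/z₀).
ln(170.0/1.1) = 5.0405, ln(23.0/1.1) = 3.0402
V₂ = 20.4 × 5.0405/3.0402 = 20.4 × 1.6580 = 33.8223 knots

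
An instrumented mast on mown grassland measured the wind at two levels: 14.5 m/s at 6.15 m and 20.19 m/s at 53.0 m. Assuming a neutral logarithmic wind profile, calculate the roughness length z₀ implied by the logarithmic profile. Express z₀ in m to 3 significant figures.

Log law: V(z) ∝ ln(z/z₀). With r = V₁/V₂ = 14.5/20.19 = 0.71818,
r · ln(z₂/z₀) = ln(z₁/z₀) ⇒ ln z₀ = (ln z₁ − r·ln z₂)/(1 − r)
ln z₀ = (1.81645 − 0.71818×3.97029) / 0.28182 = -3.6722
z₀ = exp(-3.6722) = 0.02542 m

z₀ ≈ 0.0254 m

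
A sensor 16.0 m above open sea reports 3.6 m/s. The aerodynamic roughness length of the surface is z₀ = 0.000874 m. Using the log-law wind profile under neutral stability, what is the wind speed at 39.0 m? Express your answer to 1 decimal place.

Log law: V(z) ∝ ln(z/z₀), so V₂/V₁ = ln(z₂/z₀) / ln(z₁/z₀).
ln(39.0/0.000874) = 10.7060, ln(16.0/0.000874) = 9.8150
V₂ = 3.6 × 10.7060/9.8150 = 3.6 × 1.0908 = 3.9268 m/s

3.9 m/s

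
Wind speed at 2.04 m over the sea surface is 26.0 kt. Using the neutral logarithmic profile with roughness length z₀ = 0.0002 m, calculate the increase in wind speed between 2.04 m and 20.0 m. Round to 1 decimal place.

Log law: V₂ = V₁ · ln(z₂/z₀)/ln(z₁/z₀) = 26.0 × 11.5129/9.2301 = 32.4303 kt
ΔV = 32.4303 − 26.0 = 6.4303 kt

6.4 kt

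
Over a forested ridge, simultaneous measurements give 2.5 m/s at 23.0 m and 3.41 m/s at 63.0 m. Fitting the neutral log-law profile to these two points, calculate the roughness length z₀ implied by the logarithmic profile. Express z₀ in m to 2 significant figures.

Log law: V(z) ∝ ln(z/z₀). With r = V₁/V₂ = 2.5/3.41 = 0.73314,
r · ln(z₂/z₀) = ln(z₁/z₀) ⇒ ln z₀ = (ln z₁ − r·ln z₂)/(1 − r)
ln z₀ = (3.13549 − 0.73314×4.14313) / 0.26686 = 0.3673
z₀ = exp(0.3673) = 1.444 m

z₀ ≈ 1.4 m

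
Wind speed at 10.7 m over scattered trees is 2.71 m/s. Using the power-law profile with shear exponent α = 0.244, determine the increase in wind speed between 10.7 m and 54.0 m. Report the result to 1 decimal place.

1.3 m/s

Power law: V₂ = V₁ · (z₂/z₁)^α = 2.71 × (5.0467)^0.244 = 4.0226 m/s
ΔV = 4.0226 − 2.71 = 1.3126 m/s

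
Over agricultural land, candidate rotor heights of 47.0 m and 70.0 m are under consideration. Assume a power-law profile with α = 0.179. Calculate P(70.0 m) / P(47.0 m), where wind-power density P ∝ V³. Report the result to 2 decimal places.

Speed ratio: V_B/V_A = (z_B/z_A)^α = (70.0/47.0)^0.179 = (1.4894)^0.179 = 1.07391
Power-density ratio: P_B/P_A = (V_B/V_A)³ = (1.07391)³ = 1.23851

1.24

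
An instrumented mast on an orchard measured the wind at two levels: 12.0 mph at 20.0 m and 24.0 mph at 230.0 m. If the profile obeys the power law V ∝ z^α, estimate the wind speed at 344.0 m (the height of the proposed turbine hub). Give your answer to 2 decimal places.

First find α: α = ln(V₂/V₁)/ln(z₂/z₁) = ln(24.0/12.0)/ln(230.0/20.0) = 0.69315/2.44235 = 0.2838
Extrapolate from 230.0 m to 344.0 m: V₃ = 24.0 × (344.0/230.0)^0.2838 = 24.0 × 1.1210 = 26.9047 mph

26.90 mph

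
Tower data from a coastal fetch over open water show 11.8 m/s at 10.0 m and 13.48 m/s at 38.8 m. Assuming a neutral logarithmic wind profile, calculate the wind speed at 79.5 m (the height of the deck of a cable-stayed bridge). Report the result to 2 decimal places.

14.37 m/s

Log law: V ∝ ln(z/z₀). From the pair, with r = V₁/V₂ = 0.87537,
ln z₀ = (ln z₁ − r·ln z₂)/(1 − r) = (2.3026 − 0.87537×3.6584)/0.12463 = -7.2205 → z₀ = 0.0007314 m
V₃ = V₁ · ln(z₃/z₀)/ln(z₁/z₀) = 11.8 × 11.5963/9.5231 = 14.3688 m/s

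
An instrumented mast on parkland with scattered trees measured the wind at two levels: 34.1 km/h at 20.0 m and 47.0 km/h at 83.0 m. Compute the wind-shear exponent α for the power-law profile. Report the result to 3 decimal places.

α ≈ 0.225

Power law: V₂/V₁ = (z₂/z₁)^α ⇒ α = ln(V₂/V₁) / ln(z₂/z₁)
α = ln(47.0/34.1) / ln(83.0/20.0) = ln(1.3783) / ln(4.1500)
  = 0.32085 / 1.42311 = 0.22546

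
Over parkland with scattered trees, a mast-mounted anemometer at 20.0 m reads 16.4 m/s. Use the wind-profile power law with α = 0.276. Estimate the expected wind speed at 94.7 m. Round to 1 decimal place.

Power-law profile: V₂ = V₁ · (z₂/z₁)^α
V₂ = 16.4 × (94.7/20.0)^0.276 = 16.4 × (4.7350)^0.276
    = 16.4 × 1.5360 = 25.1902 m/s

25.2 m/s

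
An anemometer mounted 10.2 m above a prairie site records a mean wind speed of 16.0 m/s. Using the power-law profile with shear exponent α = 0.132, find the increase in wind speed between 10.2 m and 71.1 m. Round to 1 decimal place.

4.7 m/s

Power law: V₂ = V₁ · (z₂/z₁)^α = 16.0 × (6.9706)^0.132 = 20.6743 m/s
ΔV = 20.6743 − 16.0 = 4.6743 m/s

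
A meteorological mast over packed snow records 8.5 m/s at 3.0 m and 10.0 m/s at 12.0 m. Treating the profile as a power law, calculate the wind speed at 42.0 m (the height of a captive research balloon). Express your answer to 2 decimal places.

11.58 m/s

First find α: α = ln(V₂/V₁)/ln(z₂/z₁) = ln(10.0/8.5)/ln(12.0/3.0) = 0.16252/1.38629 = 0.1172
Extrapolate from 12.0 m to 42.0 m: V₃ = 10.0 × (42.0/12.0)^0.1172 = 10.0 × 1.1582 = 11.5820 m/s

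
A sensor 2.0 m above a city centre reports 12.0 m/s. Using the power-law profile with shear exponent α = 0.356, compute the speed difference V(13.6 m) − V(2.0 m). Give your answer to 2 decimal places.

Power law: V₂ = V₁ · (z₂/z₁)^α = 12.0 × (6.8000)^0.356 = 23.7440 m/s
ΔV = 23.7440 − 12.0 = 11.7440 m/s

11.74 m/s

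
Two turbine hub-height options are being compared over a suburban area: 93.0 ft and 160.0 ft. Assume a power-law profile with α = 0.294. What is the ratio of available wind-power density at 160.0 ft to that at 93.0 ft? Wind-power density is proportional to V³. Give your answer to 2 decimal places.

1.61

Speed ratio: V_B/V_A = (z_B/z_A)^α = (160.0/93.0)^0.294 = (1.7204)^0.294 = 1.17294
Power-density ratio: P_B/P_A = (V_B/V_A)³ = (1.17294)³ = 1.61373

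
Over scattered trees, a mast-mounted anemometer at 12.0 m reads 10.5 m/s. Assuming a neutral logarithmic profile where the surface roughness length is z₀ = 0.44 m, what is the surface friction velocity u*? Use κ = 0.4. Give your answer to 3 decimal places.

Log law: V(z) = (u*/κ) · ln(z/z₀) ⇒ u* = κ · V / ln(z/z₀)
u* = 0.4 × 10.5 / ln(12.0/0.44) = 0.4 × 10.5 / 3.3059
   = 4.2000 / 3.3059 = 1.2705 m/s

u* ≈ 1.270 m/s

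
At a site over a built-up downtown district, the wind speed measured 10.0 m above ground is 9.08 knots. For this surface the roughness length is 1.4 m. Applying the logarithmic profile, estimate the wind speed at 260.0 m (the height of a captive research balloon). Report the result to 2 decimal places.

Log law: V(z) ∝ ln(z/z₀), so V₂/V₁ = ln(z₂/z₀) / ln(z₁/z₀).
ln(260.0/1.4) = 5.2242, ln(10.0/1.4) = 1.9661
V₂ = 9.08 × 5.2242/1.9661 = 9.08 × 2.6571 = 24.1267 knots

24.13 knots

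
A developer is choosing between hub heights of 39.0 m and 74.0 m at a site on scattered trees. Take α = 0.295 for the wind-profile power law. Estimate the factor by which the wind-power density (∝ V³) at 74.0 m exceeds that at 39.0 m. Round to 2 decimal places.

1.76

Speed ratio: V_B/V_A = (z_B/z_A)^α = (74.0/39.0)^0.295 = (1.8974)^0.295 = 1.20798
Power-density ratio: P_B/P_A = (V_B/V_A)³ = (1.20798)³ = 1.76270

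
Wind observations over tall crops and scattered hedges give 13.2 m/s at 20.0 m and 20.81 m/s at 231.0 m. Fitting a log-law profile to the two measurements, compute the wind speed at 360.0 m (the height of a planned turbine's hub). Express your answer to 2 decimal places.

Log law: V ∝ ln(z/z₀). From the pair, with r = V₁/V₂ = 0.63431,
ln z₀ = (ln z₁ − r·ln z₂)/(1 − r) = (2.9957 − 0.63431×5.4424)/0.36569 = -1.2482 → z₀ = 0.2870 m
V₃ = V₁ · ln(z₃/z₀)/ln(z₁/z₀) = 13.2 × 7.1343/4.2439 = 22.1900 m/s

22.19 m/s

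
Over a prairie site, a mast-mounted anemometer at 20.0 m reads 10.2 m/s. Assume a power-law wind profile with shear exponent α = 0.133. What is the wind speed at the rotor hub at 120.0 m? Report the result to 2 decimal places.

12.94 m/s

Power-law profile: V₂ = V₁ · (z₂/z₁)^α
V₂ = 10.2 × (120.0/20.0)^0.133 = 10.2 × (6.0000)^0.133
    = 10.2 × 1.2691 = 12.9448 m/s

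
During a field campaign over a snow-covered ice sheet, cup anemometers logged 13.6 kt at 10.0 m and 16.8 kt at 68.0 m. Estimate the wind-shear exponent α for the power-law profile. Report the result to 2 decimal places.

Power law: V₂/V₁ = (z₂/z₁)^α ⇒ α = ln(V₂/V₁) / ln(z₂/z₁)
α = ln(16.8/13.6) / ln(68.0/10.0) = ln(1.2353) / ln(6.8000)
  = 0.21131 / 1.91692 = 0.11023

α ≈ 0.11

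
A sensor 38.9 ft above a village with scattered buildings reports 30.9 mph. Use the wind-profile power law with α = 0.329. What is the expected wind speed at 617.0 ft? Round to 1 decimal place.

Power-law profile: V₂ = V₁ · (z₂/z₁)^α
V₂ = 30.9 × (617.0/38.9)^0.329 = 30.9 × (15.8612)^0.329
    = 30.9 × 2.4826 = 76.7130 mph

76.7 mph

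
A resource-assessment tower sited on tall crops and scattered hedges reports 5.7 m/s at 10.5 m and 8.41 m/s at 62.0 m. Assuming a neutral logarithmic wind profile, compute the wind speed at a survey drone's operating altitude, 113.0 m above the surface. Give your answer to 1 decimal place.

Log law: V ∝ ln(z/z₀). From the pair, with r = V₁/V₂ = 0.67776,
ln z₀ = (ln z₁ − r·ln z₂)/(1 − r) = (2.3514 − 0.67776×4.1271)/0.32224 = -1.3836 → z₀ = 0.2507 m
V₃ = V₁ · ln(z₃/z₀)/ln(z₁/z₀) = 5.7 × 6.1110/3.7350 = 9.3261 m/s

9.3 m/s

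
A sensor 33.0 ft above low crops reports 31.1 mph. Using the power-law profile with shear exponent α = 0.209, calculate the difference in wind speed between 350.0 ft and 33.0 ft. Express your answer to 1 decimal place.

Power law: V₂ = V₁ · (z₂/z₁)^α = 31.1 × (10.6061)^0.209 = 50.9450 mph
ΔV = 50.9450 − 31.1 = 19.8450 mph

19.8 mph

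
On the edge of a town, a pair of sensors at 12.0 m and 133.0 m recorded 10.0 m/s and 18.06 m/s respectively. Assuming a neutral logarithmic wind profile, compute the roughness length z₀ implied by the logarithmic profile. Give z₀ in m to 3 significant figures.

Log law: V(z) ∝ ln(z/z₀). With r = V₁/V₂ = 10.0/18.06 = 0.55371,
r · ln(z₂/z₀) = ln(z₁/z₀) ⇒ ln z₀ = (ln z₁ − r·ln z₂)/(1 − r)
ln z₀ = (2.48491 − 0.55371×4.89035) / 0.44629 = -0.4995
z₀ = exp(-0.4995) = 0.6068 m

z₀ ≈ 0.607 m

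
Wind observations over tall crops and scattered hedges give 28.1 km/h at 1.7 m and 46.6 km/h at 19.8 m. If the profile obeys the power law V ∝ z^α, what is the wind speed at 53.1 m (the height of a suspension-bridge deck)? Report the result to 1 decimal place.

First find α: α = ln(V₂/V₁)/ln(z₂/z₁) = ln(46.6/28.1)/ln(19.8/1.7) = 0.50583/2.45505 = 0.2060
Extrapolate from 19.8 m to 53.1 m: V₃ = 46.6 × (53.1/19.8)^0.2060 = 46.6 × 1.2254 = 57.1029 km/h

57.1 km/h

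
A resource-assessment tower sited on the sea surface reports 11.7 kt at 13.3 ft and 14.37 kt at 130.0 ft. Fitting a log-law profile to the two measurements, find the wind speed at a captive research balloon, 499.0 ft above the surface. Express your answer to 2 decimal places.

Log law: V ∝ ln(z/z₀). From the pair, with r = V₁/V₂ = 0.81420,
ln z₀ = (ln z₁ − r·ln z₂)/(1 − r) = (2.5878 − 0.81420×4.8675)/0.18580 = -7.4022 → z₀ = 0.0006099 ft
V₃ = V₁ · ln(z₃/z₀)/ln(z₁/z₀) = 11.7 × 13.6148/9.9900 = 15.9453 kt

15.95 kt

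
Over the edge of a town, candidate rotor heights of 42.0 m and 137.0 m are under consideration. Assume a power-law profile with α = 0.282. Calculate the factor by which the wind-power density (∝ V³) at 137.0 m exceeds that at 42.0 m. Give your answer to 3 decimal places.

Speed ratio: V_B/V_A = (z_B/z_A)^α = (137.0/42.0)^0.282 = (3.2619)^0.282 = 1.39572
Power-density ratio: P_B/P_A = (V_B/V_A)³ = (1.39572)³ = 2.71892

2.719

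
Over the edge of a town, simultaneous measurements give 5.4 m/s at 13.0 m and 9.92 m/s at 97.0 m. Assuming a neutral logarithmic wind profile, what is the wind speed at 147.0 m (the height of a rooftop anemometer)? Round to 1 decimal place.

Log law: V ∝ ln(z/z₀). From the pair, with r = V₁/V₂ = 0.54435,
ln z₀ = (ln z₁ − r·ln z₂)/(1 − r) = (2.5649 − 0.54435×4.5747)/0.45565 = 0.1639 → z₀ = 1.178 m
V₃ = V₁ · ln(z₃/z₀)/ln(z₁/z₀) = 5.4 × 4.8265/2.4010 = 10.8550 m/s

10.9 m/s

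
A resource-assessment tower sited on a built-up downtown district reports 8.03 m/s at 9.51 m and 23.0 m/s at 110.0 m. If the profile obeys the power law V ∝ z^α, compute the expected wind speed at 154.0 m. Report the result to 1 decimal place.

First find α: α = ln(V₂/V₁)/ln(z₂/z₁) = ln(23.0/8.03)/ln(110.0/9.51) = 1.05231/2.44814 = 0.4298
Extrapolate from 110.0 m to 154.0 m: V₃ = 23.0 × (154.0/110.0)^0.4298 = 23.0 × 1.1556 = 26.5791 m/s

26.6 m/s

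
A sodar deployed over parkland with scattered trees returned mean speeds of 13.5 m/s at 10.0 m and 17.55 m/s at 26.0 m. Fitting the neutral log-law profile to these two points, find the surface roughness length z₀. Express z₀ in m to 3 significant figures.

Log law: V(z) ∝ ln(z/z₀). With r = V₁/V₂ = 13.5/17.55 = 0.76923,
r · ln(z₂/z₀) = ln(z₁/z₀) ⇒ ln z₀ = (ln z₁ − r·ln z₂)/(1 − r)
ln z₀ = (2.30259 − 0.76923×3.25810) / 0.23077 = -0.8825
z₀ = exp(-0.8825) = 0.4138 m

z₀ ≈ 0.414 m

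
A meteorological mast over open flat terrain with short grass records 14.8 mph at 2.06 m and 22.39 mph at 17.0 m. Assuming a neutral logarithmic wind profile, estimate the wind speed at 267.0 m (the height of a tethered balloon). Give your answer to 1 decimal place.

Log law: V ∝ ln(z/z₀). From the pair, with r = V₁/V₂ = 0.66101,
ln z₀ = (ln z₁ − r·ln z₂)/(1 − r) = (0.7227 − 0.66101×2.8332)/0.33899 = -3.3926 → z₀ = 0.03362 m
V₃ = V₁ · ln(z₃/z₀)/ln(z₁/z₀) = 14.8 × 8.9799/4.1154 = 32.2943 mph

32.3 mph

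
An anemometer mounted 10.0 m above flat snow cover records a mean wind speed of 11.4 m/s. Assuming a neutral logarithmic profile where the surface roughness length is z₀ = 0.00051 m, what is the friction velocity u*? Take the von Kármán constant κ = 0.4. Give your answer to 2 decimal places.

u* ≈ 0.46 m/s

Log law: V(z) = (u*/κ) · ln(z/z₀) ⇒ u* = κ · V / ln(z/z₀)
u* = 0.4 × 11.4 / ln(10.0/0.00051) = 0.4 × 11.4 / 9.8837
   = 4.5600 / 9.8837 = 0.4614 m/s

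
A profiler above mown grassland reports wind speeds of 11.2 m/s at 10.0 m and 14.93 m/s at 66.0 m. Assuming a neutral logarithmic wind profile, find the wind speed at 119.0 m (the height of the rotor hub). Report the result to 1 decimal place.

16.1 m/s

Log law: V ∝ ln(z/z₀). From the pair, with r = V₁/V₂ = 0.75017,
ln z₀ = (ln z₁ − r·ln z₂)/(1 − r) = (2.3026 − 0.75017×4.1897)/0.24983 = -3.3637 → z₀ = 0.03461 m
V₃ = V₁ · ln(z₃/z₀)/ln(z₁/z₀) = 11.2 × 8.1428/5.6663 = 16.0951 m/s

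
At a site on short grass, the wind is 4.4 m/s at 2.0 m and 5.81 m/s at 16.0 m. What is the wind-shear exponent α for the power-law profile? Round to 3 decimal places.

Power law: V₂/V₁ = (z₂/z₁)^α ⇒ α = ln(V₂/V₁) / ln(z₂/z₁)
α = ln(5.81/4.4) / ln(16.0/2.0) = ln(1.3205) / ln(8.0000)
  = 0.27798 / 2.07944 = 0.13368

α ≈ 0.134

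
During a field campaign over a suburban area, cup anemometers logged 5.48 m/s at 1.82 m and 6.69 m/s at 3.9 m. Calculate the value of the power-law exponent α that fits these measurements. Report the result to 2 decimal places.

Power law: V₂/V₁ = (z₂/z₁)^α ⇒ α = ln(V₂/V₁) / ln(z₂/z₁)
α = ln(6.69/5.48) / ln(3.9/1.82) = ln(1.2208) / ln(2.1429)
  = 0.19951 / 0.76214 = 0.26177

α ≈ 0.26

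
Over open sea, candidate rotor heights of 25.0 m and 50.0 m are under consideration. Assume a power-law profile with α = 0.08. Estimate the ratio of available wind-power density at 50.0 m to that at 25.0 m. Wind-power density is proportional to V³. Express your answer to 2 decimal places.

Speed ratio: V_B/V_A = (z_B/z_A)^α = (50.0/25.0)^0.08 = (2.0000)^0.08 = 1.05702
Power-density ratio: P_B/P_A = (V_B/V_A)³ = (1.05702)³ = 1.18099

1.18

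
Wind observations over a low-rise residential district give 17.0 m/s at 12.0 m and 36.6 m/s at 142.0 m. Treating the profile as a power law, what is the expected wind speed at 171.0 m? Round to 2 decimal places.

38.77 m/s

First find α: α = ln(V₂/V₁)/ln(z₂/z₁) = ln(36.6/17.0)/ln(142.0/12.0) = 0.76683/2.47092 = 0.3103
Extrapolate from 142.0 m to 171.0 m: V₃ = 36.6 × (171.0/142.0)^0.3103 = 36.6 × 1.0594 = 38.7729 m/s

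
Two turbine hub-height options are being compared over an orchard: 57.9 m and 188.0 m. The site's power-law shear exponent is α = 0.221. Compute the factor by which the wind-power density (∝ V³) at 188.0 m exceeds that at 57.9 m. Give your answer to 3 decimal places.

Speed ratio: V_B/V_A = (z_B/z_A)^α = (188.0/57.9)^0.221 = (3.2470)^0.221 = 1.29729
Power-density ratio: P_B/P_A = (V_B/V_A)³ = (1.29729)³ = 2.18329

2.183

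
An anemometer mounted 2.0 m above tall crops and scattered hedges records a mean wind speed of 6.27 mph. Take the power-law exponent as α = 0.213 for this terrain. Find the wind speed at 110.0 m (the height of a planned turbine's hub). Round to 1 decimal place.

14.7 mph

Power-law profile: V₂ = V₁ · (z₂/z₁)^α
V₂ = 6.27 × (110.0/2.0)^0.213 = 6.27 × (55.0000)^0.213
    = 6.27 × 2.3480 = 14.7219 mph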